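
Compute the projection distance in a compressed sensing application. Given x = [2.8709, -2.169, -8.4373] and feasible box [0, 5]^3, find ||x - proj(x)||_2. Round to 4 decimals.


Project each component onto [0, 5].
clip(2.8709) = 2.8709, clip(-2.169) = 0.0, clip(-8.4373) = 0.0
Projection = [2.8709, 0.0, 0.0]
Squared diffs: [0.0, 4.7046, 71.188]
Distance = sqrt(75.8926) = 8.7116


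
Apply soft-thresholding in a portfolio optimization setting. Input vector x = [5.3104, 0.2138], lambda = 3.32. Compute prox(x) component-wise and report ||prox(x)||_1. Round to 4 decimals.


Soft-thresholding with lambda = 3.32:
prox(5.3104) = sign(5.3104)*max(|5.3104| - 3.32, 0) = 1.9904
prox(0.2138) = sign(0.2138)*max(|0.2138| - 3.32, 0) = 0.0
prox(x) = [1.9904, 0.0]
||prox(x)||_1 = 1.9904 + 0.0 = 1.9904


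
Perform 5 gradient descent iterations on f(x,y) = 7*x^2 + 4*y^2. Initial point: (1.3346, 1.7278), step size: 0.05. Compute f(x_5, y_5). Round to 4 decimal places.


Gradient descent on f(x,y) = 7*x^2 + 4*y^2.
Starting point: (1.3346, 1.7278), alpha = 0.05
Step 1: grad_x = 2*7*1.3346 = 18.6844, grad_y = 2*4*1.7278 = 13.8224
  x_1 = 1.3346 - 0.05*18.6844 = 0.4004
  y_1 = 1.7278 - 0.05*13.8224 = 1.0367
Step 2: grad_x = 2*7*0.4004 = 5.6053, grad_y = 2*4*1.0367 = 8.2934
  x_2 = 0.4004 - 0.05*5.6053 = 0.1201
  y_2 = 1.0367 - 0.05*8.2934 = 0.622
Step 3: grad_x = 2*7*0.1201 = 1.6816, grad_y = 2*4*0.622 = 4.9761
  x_3 = 0.1201 - 0.05*1.6816 = 0.036
  y_3 = 0.622 - 0.05*4.9761 = 0.3732
Step 4: grad_x = 2*7*0.036 = 0.5045, grad_y = 2*4*0.3732 = 2.9856
  x_4 = 0.036 - 0.05*0.5045 = 0.0108
  y_4 = 0.3732 - 0.05*2.9856 = 0.2239
Step 5: grad_x = 2*7*0.0108 = 0.1513, grad_y = 2*4*0.2239 = 1.7914
  x_5 = 0.0108 - 0.05*0.1513 = 0.0032
  y_5 = 0.2239 - 0.05*1.7914 = 0.1344
f(0.0032, 0.1344) = 7*0.0032^2 + 4*0.1344^2 = 0.0723


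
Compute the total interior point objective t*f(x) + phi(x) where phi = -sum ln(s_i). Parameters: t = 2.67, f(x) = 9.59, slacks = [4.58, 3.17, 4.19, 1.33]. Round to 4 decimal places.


Step 1: Compute log-barrier.
ln values: [1.5217, 1.1537, 1.4327, 0.2852]
phi = -(1.5217 + 1.1537 + 1.4327 + 0.2852) = -4.3933
Step 2: Compute augmented objective.
t*f(x) = 2.67*9.59 = 25.6053
Total = 25.6053 - 4.3933 = 21.212


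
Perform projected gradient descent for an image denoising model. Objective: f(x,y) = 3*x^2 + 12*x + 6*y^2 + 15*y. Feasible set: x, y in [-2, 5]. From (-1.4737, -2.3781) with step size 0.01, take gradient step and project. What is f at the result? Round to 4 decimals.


Step 1: Compute gradient at (-1.4737, -2.3781).
grad_x = 2*3*-1.4737 + 12 = 3.1578
grad_y = 2*6*-2.3781 + 15 = -13.5372
Step 2: Gradient step.
x_raw = -1.4737 - 0.01*3.1578 = -1.5053
y_raw = -2.3781 - 0.01*-13.5372 = -2.2427
Step 3: Project onto [-2, 5].
x_proj = clip(-1.5053) = -1.5053
y_proj = clip(-2.2427) = -2.0
Step 4: Evaluate f.
f(-1.5053, -2.0) = -17.2658


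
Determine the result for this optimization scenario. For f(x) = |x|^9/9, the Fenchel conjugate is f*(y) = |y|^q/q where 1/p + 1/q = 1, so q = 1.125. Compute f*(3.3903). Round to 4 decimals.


The conjugate exponent q satisfies 1/p + 1/q = 1.
p = 9, so q = 9/(9 - 1) = 1.125
|y|^q = 3.3903^1.125 = 3.9493
f*(3.3903) = 3.9493 / 1.125 = 3.5105


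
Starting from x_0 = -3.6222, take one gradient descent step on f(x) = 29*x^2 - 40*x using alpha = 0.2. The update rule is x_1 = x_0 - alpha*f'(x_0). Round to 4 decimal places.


We compute the gradient at x_0 and apply the update.
f'(x) = 58*x - 40
f'(-3.6222) = 58*-3.6222 - 40 = -250.0876
x_1 = -3.6222 - 0.2*-250.0876 = 46.3953


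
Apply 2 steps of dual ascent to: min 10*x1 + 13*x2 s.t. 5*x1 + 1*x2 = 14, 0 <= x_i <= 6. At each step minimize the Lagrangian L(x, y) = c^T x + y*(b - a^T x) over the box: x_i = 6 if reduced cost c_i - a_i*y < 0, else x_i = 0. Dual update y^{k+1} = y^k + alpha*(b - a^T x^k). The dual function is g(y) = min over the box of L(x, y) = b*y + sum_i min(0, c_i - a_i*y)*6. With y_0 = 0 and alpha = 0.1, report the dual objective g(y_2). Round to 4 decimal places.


Dual ascent for LP: min 10*x1 + 13*x2, 5*x1 + 1*x2 = 14, 0 <= x_i <= 6
Step 1: y^k = 0.0, reduced costs: (10.0, 13.0)
  x^k = (0.0, 0.0), subgradient = b - a^T x = 14.0
  y^{k+1} = 0.0 + 0.1*14.0 = 1.4
Step 2: y^k = 1.4, reduced costs: (3.0, 11.6)
  x^k = (0.0, 0.0), subgradient = b - a^T x = 14.0
  y^{k+1} = 1.4 + 0.1*14.0 = 2.8
Dual objective at y_2 = 2.8: reduced costs (-4.0, 10.2), box minimizer x = (6.0, 0.0)
g(y_2) = b*y + (c1 - a1*y)*x1 + (c2 - a2*y)*x2 = 14*2.8 + (-4.0)*6.0 + 10.2*0.0 = 39.2 - 24.0 + 0.0 = 15.2


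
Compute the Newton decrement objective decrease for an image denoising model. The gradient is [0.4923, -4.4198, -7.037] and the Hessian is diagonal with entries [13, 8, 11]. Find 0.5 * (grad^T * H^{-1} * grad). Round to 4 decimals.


Step 1: H is diagonal, so H^(-1) * g = [0.0379, -0.5525, -0.6397].
Step 2: g^T H^(-1) g = sum_i g_i^2 / H_ii
  = (0.4923)^2/13 + (-4.4198)^2/8 + (-7.037)^2/11
  = 0.0186 + 2.4418 + 4.5018 = 6.9622
Step 3: Objective decrease = 0.5 * g^T H^(-1) g = 3.4811


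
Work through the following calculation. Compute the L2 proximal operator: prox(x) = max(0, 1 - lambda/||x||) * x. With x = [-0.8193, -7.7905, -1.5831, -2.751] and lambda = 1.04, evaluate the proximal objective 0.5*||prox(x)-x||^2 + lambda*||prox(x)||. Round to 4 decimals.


Step 1: Compute ||x||.
||x|| = 8.4521
Step 2: Compute scaling factor.
scale = max(0, 1 - 1.04/8.4521) = 0.877
Step 3: prox(x) = [-0.7185, -6.8319, -1.3883, -2.4125]
||prox(x)|| = 7.4121
Step 4: Proximal objective.
0.5*||prox-x||^2 = 0.5408
lambda*||prox|| = 7.7086
Total = 8.2493


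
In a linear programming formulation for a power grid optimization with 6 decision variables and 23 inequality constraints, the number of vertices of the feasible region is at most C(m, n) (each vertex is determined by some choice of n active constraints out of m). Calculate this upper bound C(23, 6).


Each vertex corresponds to some choice of n active constraints out of m, so the number of vertices is at most C(m, n) = m! / (n!(m-n)!).
m = 23, n = 6
Numerator: 23 * 22 * 21 * 20 * 19 * 18
Denominator: 6! = 720
C(23, 6) = 100947


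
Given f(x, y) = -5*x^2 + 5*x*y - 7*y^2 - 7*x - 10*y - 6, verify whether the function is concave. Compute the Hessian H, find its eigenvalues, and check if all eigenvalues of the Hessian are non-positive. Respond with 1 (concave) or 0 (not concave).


The Hessian of f(x,y) = -5*x^2 + 5*x*y - 7*y^2 - 7*x - 10*y - 6 is:
H = [[-10, 5], [5, -14]]
Trace = -10 - 14 = -24
Determinant = -10*-14 - (5)^2 = 115
Discriminant = (-24)^2 - 4*115 = 116.0
Eigenvalues: lambda_1 = -17.3852, lambda_2 = -6.6148
The function is concave.

1


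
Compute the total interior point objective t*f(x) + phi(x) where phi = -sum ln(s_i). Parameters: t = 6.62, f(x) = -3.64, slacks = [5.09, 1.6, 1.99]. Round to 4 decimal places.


Step 1: Compute log-barrier.
ln values: [1.6273, 0.47, 0.6881]
phi = -(1.6273 + 0.47 + 0.6881) = -2.7854
Step 2: Compute augmented objective.
t*f(x) = 6.62*-3.64 = -24.0968
Total = -24.0968 - 2.7854 = -26.8822


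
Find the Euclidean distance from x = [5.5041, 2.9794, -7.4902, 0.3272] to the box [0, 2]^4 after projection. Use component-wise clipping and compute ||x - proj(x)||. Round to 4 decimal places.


Project each component onto [0, 2].
clip(5.5041) = 2.0, clip(2.9794) = 2.0, clip(-7.4902) = 0.0, clip(0.3272) = 0.3272
Projection = [2.0, 2.0, 0.0, 0.3272]
Squared diffs: [12.2787, 0.9592, 56.1031, 0.0]
Distance = sqrt(69.341) = 8.3271


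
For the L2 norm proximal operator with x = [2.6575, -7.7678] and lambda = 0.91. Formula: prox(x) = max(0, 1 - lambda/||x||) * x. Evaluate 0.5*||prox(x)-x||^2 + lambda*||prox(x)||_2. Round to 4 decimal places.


Step 1: Compute ||x||.
||x|| = 8.2098
Step 2: Compute scaling factor.
scale = max(0, 1 - 0.91/8.2098) = 0.8892
Step 3: prox(x) = [2.3629, -6.9068]
||prox(x)|| = 7.2998
Step 4: Proximal objective.
0.5*||prox-x||^2 = 0.4141
lambda*||prox|| = 6.6428
Total = 7.0569


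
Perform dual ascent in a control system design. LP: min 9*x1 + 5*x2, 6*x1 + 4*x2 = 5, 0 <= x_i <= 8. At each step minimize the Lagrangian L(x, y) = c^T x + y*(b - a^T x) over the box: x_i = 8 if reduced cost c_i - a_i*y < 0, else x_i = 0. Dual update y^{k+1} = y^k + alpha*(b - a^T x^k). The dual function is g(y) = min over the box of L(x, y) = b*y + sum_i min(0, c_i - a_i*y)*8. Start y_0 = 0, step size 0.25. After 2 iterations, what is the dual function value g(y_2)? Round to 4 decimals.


Dual ascent for LP: min 9*x1 + 5*x2, 6*x1 + 4*x2 = 5, 0 <= x_i <= 8
Step 1: y^k = 0.0, reduced costs: (9.0, 5.0)
  x^k = (0.0, 0.0), subgradient = b - a^T x = 5.0
  y^{k+1} = 0.0 + 0.25*5.0 = 1.25
Step 2: y^k = 1.25, reduced costs: (1.5, 0.0)
  x^k = (0.0, 0.0), subgradient = b - a^T x = 5.0
  y^{k+1} = 1.25 + 0.25*5.0 = 2.5
Dual objective at y_2 = 2.5: reduced costs (-6.0, -5.0), box minimizer x = (8.0, 8.0)
g(y_2) = b*y + (c1 - a1*y)*x1 + (c2 - a2*y)*x2 = 5*2.5 + (-6.0)*8.0 + (-5.0)*8.0 = 12.5 - 48.0 - 40.0 = -75.5


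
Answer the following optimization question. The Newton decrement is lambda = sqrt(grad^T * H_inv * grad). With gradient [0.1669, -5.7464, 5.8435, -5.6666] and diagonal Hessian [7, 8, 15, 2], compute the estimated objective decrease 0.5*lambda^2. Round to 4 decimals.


Step 1: H is diagonal, so H^(-1) * g = [0.0238, -0.7183, 0.3896, -2.8333].
Step 2: g^T H^(-1) g = sum_i g_i^2 / H_ii
  = (0.1669)^2/7 + (-5.7464)^2/8 + (5.8435)^2/15 + (-5.6666)^2/2
  = 0.004 + 4.1276 + 2.2764 + 16.0552 = 22.4632
Step 3: Objective decrease = 0.5 * g^T H^(-1) g = 11.2316


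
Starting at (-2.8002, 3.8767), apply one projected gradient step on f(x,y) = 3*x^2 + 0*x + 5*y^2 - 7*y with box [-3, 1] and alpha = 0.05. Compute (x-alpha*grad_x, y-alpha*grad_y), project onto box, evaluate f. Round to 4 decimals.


Step 1: Compute gradient at (-2.8002, 3.8767).
grad_x = 2*3*-2.8002 + 0 = -16.8012
grad_y = 2*5*3.8767 - 7 = 31.767
Step 2: Gradient step.
x_raw = -2.8002 - 0.05*-16.8012 = -1.9601
y_raw = 3.8767 - 0.05*31.767 = 2.2884
Step 3: Project onto [-3, 1].
x_proj = clip(-1.9601) = -1.9601
y_proj = clip(2.2884) = 1.0
Step 4: Evaluate f.
f(-1.9601, 1.0) = 9.5264


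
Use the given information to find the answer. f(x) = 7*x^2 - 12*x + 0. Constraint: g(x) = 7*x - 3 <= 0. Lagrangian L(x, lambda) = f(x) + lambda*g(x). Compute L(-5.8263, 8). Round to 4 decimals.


Step 1: Evaluate f(x).
f(-5.8263) = 7*(-5.8263)^2 - 12*(-5.8263) + 0 = 307.536
Step 2: Evaluate g(x).
g(-5.8263) = 7*-5.8263 - 3 = -43.7841
Step 3: Compute Lagrangian.
L = 307.536 + 8*-43.7841 = -42.7368


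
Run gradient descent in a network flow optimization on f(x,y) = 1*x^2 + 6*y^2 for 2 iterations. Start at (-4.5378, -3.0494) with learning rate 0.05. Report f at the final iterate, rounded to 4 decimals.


Gradient descent on f(x,y) = 1*x^2 + 6*y^2.
Starting point: (-4.5378, -3.0494), alpha = 0.05
Step 1: grad_x = 2*1*-4.5378 = -9.0756, grad_y = 2*6*-3.0494 = -36.5928
  x_1 = -4.5378 - 0.05*-9.0756 = -4.084
  y_1 = -3.0494 - 0.05*-36.5928 = -1.2198
Step 2: grad_x = 2*1*-4.084 = -8.168, grad_y = 2*6*-1.2198 = -14.6371
  x_2 = -4.084 - 0.05*-8.168 = -3.6756
  y_2 = -1.2198 - 0.05*-14.6371 = -0.4879
f(-3.6756, -0.4879) = 1*(-3.6756)^2 + 6*(-0.4879)^2 = 14.9385


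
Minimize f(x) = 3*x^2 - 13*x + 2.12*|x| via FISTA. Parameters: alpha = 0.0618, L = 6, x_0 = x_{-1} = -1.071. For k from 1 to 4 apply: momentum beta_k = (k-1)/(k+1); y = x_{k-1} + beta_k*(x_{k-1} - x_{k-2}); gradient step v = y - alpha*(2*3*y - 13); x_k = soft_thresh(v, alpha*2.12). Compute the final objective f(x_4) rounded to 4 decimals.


FISTA on f(x) = 3*x^2 - 13*x + 2.12*|x|
L = 6, alpha = 0.0618
Iteration 1: beta = 0.0, y = -1.071 + 0.0*(-1.071 + 1.071) = -1.071
  grad(y) = -19.426, v = y - alpha*grad = 0.1295
  prox(v) = soft_thresh(0.1295, 0.131) = 0.0
Iteration 2: beta = 0.3333, y = 0.0 + 0.3333*(0.0 + 1.071) = 0.357
  grad(y) = -10.858, v = y - alpha*grad = 1.028
  prox(v) = soft_thresh(1.028, 0.131) = 0.897
Iteration 3: beta = 0.5, y = 0.897 + 0.5*(0.897 - 0.0) = 1.3455
  grad(y) = -4.9269, v = y - alpha*grad = 1.65
  prox(v) = soft_thresh(1.65, 0.131) = 1.519
Iteration 4: beta = 0.6, y = 1.519 + 0.6*(1.519 - 0.897) = 1.8922
  grad(y) = -1.647, v = y - alpha*grad = 1.9939
  prox(v) = soft_thresh(1.9939, 0.131) = 1.8629
f(x_4) = 3*1.8629^2 - 13*1.8629 + 2.12*|1.8629| = -9.8572


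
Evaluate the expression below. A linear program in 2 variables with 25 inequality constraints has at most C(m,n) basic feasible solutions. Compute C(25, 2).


Each vertex corresponds to some choice of n active constraints out of m, so the number of vertices is at most C(m, n) = m! / (n!(m-n)!).
m = 25, n = 2
Numerator: 25 * 24
Denominator: 2! = 2
C(25, 2) = 300


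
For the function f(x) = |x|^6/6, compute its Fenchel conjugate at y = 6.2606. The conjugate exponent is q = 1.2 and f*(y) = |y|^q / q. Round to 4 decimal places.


The conjugate exponent q satisfies 1/p + 1/q = 1.
p = 6, so q = 6/(6 - 1) = 1.2
|y|^q = 6.2606^1.2 = 9.0352
f*(6.2606) = 9.0352 / 1.2 = 7.5294


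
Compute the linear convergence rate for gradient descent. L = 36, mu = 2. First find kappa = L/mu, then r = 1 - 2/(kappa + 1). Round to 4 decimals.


Step 1: Compute the condition number.
kappa = L/mu = 36/2 = 18.0
Step 2: Compute the convergence rate.
r = 1 - 2/(kappa + 1) = 1 - 2*mu/(L + mu) = (L - mu)/(L + mu) = 34/38 = 0.8947


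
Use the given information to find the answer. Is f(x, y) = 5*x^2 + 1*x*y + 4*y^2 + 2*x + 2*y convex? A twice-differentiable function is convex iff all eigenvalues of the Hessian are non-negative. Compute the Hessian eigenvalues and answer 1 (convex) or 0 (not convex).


The Hessian of f(x,y) = 5*x^2 + 1*x*y + 4*y^2 + 2*x + 2*y is:
H = [[10, 1], [1, 8]]
Trace = 10 + 8 = 18
Determinant = 10*8 - (1)^2 = 79
Discriminant = (18)^2 - 4*79 = 8.0
Eigenvalues: lambda_1 = 7.5858, lambda_2 = 10.4142
The function is convex.

1


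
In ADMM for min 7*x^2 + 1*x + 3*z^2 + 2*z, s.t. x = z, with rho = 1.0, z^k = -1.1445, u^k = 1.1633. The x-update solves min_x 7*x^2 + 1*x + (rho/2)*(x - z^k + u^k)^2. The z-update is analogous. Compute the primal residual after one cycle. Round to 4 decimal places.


ADMM iteration with rho = 1.0, z^k = -1.1445, u^k = 1.1633
Step 1: x-update.
Minimize 7*x^2 + 1*x + (1.0/2)*(x + 1.1445 + 1.1633)^2
FOC: (2*7 + 1.0)*x = -1 + 1.0*(-1.1445 - 1.1633)
x^{k+1} = -0.2205
Step 2: z-update.
Minimize 3*z^2 + 2*z + (1.0/2)*(-0.2205 - z + 1.1633)^2
FOC: (2*3 + 1.0)*z = -2 + 1.0*(-0.2205 + 1.1633)
z^{k+1} = -0.151
Step 3: u-update.
u^{k+1} = 1.1633 - 0.2205 + 0.151 = 1.0938
Step 4: Primal residual = |-0.2205 + 0.151| = 0.0695


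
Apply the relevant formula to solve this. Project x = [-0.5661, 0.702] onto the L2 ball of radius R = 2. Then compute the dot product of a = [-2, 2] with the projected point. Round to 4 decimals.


Step 1: Compute ||x|| (intermediates to 6 decimals).
||x|| = sqrt((-0.5661)^2 + 0.702^2) = 0.901817
Step 2: Project.
Since ||x|| <= R, proj = x (no scaling needed).
proj(x) = [-0.5661, 0.702]
Step 3: Dot product.
a^T * proj(x) = -2*(-0.5661) + 2*0.702 = 2.5362


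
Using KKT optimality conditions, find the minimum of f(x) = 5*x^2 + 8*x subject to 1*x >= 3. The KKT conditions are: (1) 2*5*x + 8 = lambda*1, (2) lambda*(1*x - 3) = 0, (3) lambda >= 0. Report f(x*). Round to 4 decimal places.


Step 1: Try lambda = 0 (constraint inactive).
x_unc = -8/(2*5) = -0.8
Check: 1*-0.8 = -0.8 < 3 -- violated!
Step 2: Constraint must be active: 1*x = 3
x* = 3/1 = 3.0
lambda = (2*5*3.0 + 8)/1 = 38.0
Step 3: Compute optimal value.
f(x*) = 5*3.0^2 + 8*3.0 = 69.0


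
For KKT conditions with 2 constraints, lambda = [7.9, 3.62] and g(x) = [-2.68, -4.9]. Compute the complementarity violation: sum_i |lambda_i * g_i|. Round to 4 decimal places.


KKT complementary slackness check:
lambda_1 * g_1 = 7.9 * -2.68 = -21.172
lambda_2 * g_2 = 3.62 * -4.9 = -17.738
Total violation = 21.172 + 17.738 = 38.91


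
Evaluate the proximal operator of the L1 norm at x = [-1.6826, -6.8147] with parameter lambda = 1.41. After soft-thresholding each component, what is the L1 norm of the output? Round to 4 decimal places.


Soft-thresholding with lambda = 1.41:
prox(-1.6826) = sign(-1.6826)*max(|-1.6826| - 1.41, 0) = -0.2726
prox(-6.8147) = sign(-6.8147)*max(|-6.8147| - 1.41, 0) = -5.4047
prox(x) = [-0.2726, -5.4047]
||prox(x)||_1 = 0.2726 + 5.4047 = 5.6773


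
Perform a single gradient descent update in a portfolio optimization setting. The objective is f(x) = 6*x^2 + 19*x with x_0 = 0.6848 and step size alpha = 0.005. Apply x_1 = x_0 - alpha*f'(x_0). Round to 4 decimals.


We compute the gradient at x_0 and apply the update.
f'(x) = 12*x + 19
f'(0.6848) = 12*0.6848 + 19 = 27.2176
x_1 = 0.6848 - 0.005*27.2176 = 0.5487


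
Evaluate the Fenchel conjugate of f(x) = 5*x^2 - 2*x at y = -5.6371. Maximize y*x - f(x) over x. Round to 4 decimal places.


f*(y) = sup_x {y*x - a*x^2 - b*x} = sup_x {(y-b)*x - a*x^2}
FOC: (y - b) - 2a*x = 0 => x* = (y - b)/(2a)
x* = (-5.6371 + 2)/(2*5) = -0.3637
f*(-5.6371) = (y-b)^2/(4a) = (-5.6371 + 2)^2/(4*5)
= 13.2285/20 = 0.6614


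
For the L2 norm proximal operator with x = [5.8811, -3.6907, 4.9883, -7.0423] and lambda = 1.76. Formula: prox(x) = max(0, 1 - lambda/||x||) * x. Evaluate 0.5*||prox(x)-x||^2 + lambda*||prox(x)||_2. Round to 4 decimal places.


Step 1: Compute ||x||.
||x|| = 11.0764
Step 2: Compute scaling factor.
scale = max(0, 1 - 1.76/11.0764) = 0.8411
Step 3: prox(x) = [4.9466, -3.1043, 4.1957, -5.9233]
||prox(x)|| = 9.3164
Step 4: Proximal objective.
0.5*||prox-x||^2 = 1.5488
lambda*||prox|| = 16.3969
Total = 17.9456


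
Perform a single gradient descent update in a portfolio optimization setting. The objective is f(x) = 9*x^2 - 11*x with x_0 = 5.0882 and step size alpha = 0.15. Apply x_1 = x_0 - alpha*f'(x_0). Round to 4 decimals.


We compute the gradient at x_0 and apply the update.
f'(x) = 18*x - 11
f'(5.0882) = 18*5.0882 - 11 = 80.5876
x_1 = 5.0882 - 0.15*80.5876 = -6.9999


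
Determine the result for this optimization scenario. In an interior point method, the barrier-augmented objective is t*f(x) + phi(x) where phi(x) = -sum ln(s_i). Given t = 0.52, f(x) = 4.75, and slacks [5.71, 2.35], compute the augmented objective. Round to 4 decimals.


Step 1: Compute log-barrier.
ln values: [1.7422, 0.8544]
phi = -(1.7422 + 0.8544) = -2.5966
Step 2: Compute augmented objective.
t*f(x) = 0.52*4.75 = 2.47
Total = 2.47 - 2.5966 = -0.1266


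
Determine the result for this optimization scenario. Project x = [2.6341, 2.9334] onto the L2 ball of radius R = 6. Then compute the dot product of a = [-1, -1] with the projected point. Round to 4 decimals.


Step 1: Compute ||x|| (intermediates to 6 decimals).
||x|| = sqrt(2.6341^2 + 2.9334^2) = 3.942502
Step 2: Project.
Since ||x|| <= R, proj = x (no scaling needed).
proj(x) = [2.6341, 2.9334]
Step 3: Dot product.
a^T * proj(x) = -1*2.6341 - 1*2.9334 = -5.5675


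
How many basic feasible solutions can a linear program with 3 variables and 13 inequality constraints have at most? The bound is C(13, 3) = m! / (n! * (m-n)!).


Each vertex corresponds to some choice of n active constraints out of m, so the number of vertices is at most C(m, n) = m! / (n!(m-n)!).
m = 13, n = 3
Numerator: 13 * 12 * 11
Denominator: 3! = 6
C(13, 3) = 286


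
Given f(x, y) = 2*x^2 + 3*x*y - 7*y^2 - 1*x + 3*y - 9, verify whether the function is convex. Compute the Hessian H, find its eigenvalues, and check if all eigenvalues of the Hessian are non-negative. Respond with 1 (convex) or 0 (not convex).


The Hessian of f(x,y) = 2*x^2 + 3*x*y - 7*y^2 - 1*x + 3*y - 9 is:
H = [[4, 3], [3, -14]]
Trace = 4 - 14 = -10
Determinant = 4*-14 - (3)^2 = -65
Discriminant = (-10)^2 - 4*-65 = 360.0
Eigenvalues: lambda_1 = -14.4868, lambda_2 = 4.4868
The function is not convex.

0


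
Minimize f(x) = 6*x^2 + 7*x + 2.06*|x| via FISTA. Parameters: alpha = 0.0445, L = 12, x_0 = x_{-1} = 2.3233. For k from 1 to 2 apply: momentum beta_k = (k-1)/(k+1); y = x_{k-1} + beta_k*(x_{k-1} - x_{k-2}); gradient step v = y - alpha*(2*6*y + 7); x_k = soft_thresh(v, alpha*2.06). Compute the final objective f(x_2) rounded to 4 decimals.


FISTA on f(x) = 6*x^2 + 7*x + 2.06*|x|
L = 12, alpha = 0.0445
Iteration 1: beta = 0.0, y = 2.3233 + 0.0*(2.3233 - 2.3233) = 2.3233
  grad(y) = 34.8796, v = y - alpha*grad = 0.7712
  prox(v) = soft_thresh(0.7712, 0.0917) = 0.6795
Iteration 2: beta = 0.3333, y = 0.6795 + 0.3333*(0.6795 - 2.3233) = 0.1316
  grad(y) = 8.5786, v = y - alpha*grad = -0.2502
  prox(v) = soft_thresh(-0.2502, 0.0917) = -0.1585
f(x_2) = 6*(-0.1585)^2 + 7*(-0.1585) + 2.06*|-0.1585| = -0.6323


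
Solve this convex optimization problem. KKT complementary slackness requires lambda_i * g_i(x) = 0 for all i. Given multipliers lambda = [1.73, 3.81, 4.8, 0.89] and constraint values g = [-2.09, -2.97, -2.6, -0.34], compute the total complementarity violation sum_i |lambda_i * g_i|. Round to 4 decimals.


KKT complementary slackness check:
lambda_1 * g_1 = 1.73 * -2.09 = -3.6157
lambda_2 * g_2 = 3.81 * -2.97 = -11.3157
lambda_3 * g_3 = 4.8 * -2.6 = -12.48
lambda_4 * g_4 = 0.89 * -0.34 = -0.3026
Total violation = 3.6157 + 11.3157 + 12.48 + 0.3026 = 27.714


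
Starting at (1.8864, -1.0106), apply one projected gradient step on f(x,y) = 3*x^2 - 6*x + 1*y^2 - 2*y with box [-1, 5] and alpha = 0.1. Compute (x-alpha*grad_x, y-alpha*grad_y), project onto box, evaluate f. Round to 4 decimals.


Step 1: Compute gradient at (1.8864, -1.0106).
grad_x = 2*3*1.8864 - 6 = 5.3184
grad_y = 2*1*-1.0106 - 2 = -4.0212
Step 2: Gradient step.
x_raw = 1.8864 - 0.1*5.3184 = 1.3546
y_raw = -1.0106 - 0.1*-4.0212 = -0.6085
Step 3: Project onto [-1, 5].
x_proj = clip(1.3546) = 1.3546
y_proj = clip(-0.6085) = -0.6085
Step 4: Evaluate f.
f(1.3546, -0.6085) = -1.0357


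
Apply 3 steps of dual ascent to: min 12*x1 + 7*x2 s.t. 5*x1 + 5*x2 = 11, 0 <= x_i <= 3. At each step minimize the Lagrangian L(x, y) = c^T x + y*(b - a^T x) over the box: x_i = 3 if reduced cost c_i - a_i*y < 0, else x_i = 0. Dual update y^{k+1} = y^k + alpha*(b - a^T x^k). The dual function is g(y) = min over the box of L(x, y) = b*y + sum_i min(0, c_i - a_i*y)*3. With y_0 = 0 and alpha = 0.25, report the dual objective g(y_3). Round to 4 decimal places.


Dual ascent for LP: min 12*x1 + 7*x2, 5*x1 + 5*x2 = 11, 0 <= x_i <= 3
Step 1: y^k = 0.0, reduced costs: (12.0, 7.0)
  x^k = (0.0, 0.0), subgradient = b - a^T x = 11.0
  y^{k+1} = 0.0 + 0.25*11.0 = 2.75
Step 2: y^k = 2.75, reduced costs: (-1.75, -6.75)
  x^k = (3.0, 3.0), subgradient = b - a^T x = -19.0
  y^{k+1} = 2.75 + 0.25*-19.0 = -2.0
Step 3: y^k = -2.0, reduced costs: (22.0, 17.0)
  x^k = (0.0, 0.0), subgradient = b - a^T x = 11.0
  y^{k+1} = -2.0 + 0.25*11.0 = 0.75
Dual objective at y_3 = 0.75: reduced costs (8.25, 3.25), box minimizer x = (0.0, 0.0)
g(y_3) = b*y + (c1 - a1*y)*x1 + (c2 - a2*y)*x2 = 11*0.75 + 8.25*0.0 + 3.25*0.0 = 8.25 + 0.0 + 0.0 = 8.25


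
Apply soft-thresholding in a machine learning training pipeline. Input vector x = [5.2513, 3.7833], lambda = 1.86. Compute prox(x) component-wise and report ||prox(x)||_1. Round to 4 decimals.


Soft-thresholding with lambda = 1.86:
prox(5.2513) = sign(5.2513)*max(|5.2513| - 1.86, 0) = 3.3913
prox(3.7833) = sign(3.7833)*max(|3.7833| - 1.86, 0) = 1.9233
prox(x) = [3.3913, 1.9233]
||prox(x)||_1 = 3.3913 + 1.9233 = 5.3146


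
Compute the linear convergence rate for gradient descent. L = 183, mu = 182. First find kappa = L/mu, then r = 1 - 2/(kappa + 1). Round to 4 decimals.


Step 1: Compute the condition number.
kappa = L/mu = 183/182 = 1.0055
Step 2: Compute the convergence rate.
r = 1 - 2/(kappa + 1) = 1 - 2*mu/(L + mu) = (L - mu)/(L + mu) = 1/365 = 0.0027


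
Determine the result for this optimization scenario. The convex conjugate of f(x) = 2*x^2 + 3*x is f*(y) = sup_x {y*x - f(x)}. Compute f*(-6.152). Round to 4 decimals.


f*(y) = sup_x {y*x - a*x^2 - b*x} = sup_x {(y-b)*x - a*x^2}
FOC: (y - b) - 2a*x = 0 => x* = (y - b)/(2a)
x* = (-6.152 - 3)/(2*2) = -2.288
f*(-6.152) = (y-b)^2/(4a) = (-6.152 - 3)^2/(4*2)
= 83.7591/8 = 10.4699


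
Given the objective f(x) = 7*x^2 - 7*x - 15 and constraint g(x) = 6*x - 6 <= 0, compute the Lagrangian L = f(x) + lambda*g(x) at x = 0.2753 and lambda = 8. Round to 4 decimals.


Step 1: Evaluate f(x).
f(0.2753) = 7*0.2753^2 - 7*0.2753 - 15 = -16.3966
Step 2: Evaluate g(x).
g(0.2753) = 6*0.2753 - 6 = -4.3482
Step 3: Compute Lagrangian.
L = -16.3966 + 8*-4.3482 = -51.1822


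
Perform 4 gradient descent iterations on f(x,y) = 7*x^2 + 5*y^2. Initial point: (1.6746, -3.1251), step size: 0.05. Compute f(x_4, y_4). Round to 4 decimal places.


Gradient descent on f(x,y) = 7*x^2 + 5*y^2.
Starting point: (1.6746, -3.1251), alpha = 0.05
Step 1: grad_x = 2*7*1.6746 = 23.4444, grad_y = 2*5*-3.1251 = -31.251
  x_1 = 1.6746 - 0.05*23.4444 = 0.5024
  y_1 = -3.1251 - 0.05*-31.251 = -1.5626
Step 2: grad_x = 2*7*0.5024 = 7.0333, grad_y = 2*5*-1.5626 = -15.6255
  x_2 = 0.5024 - 0.05*7.0333 = 0.1507
  y_2 = -1.5626 - 0.05*-15.6255 = -0.7813
Step 3: grad_x = 2*7*0.1507 = 2.11, grad_y = 2*5*-0.7813 = -7.8128
  x_3 = 0.1507 - 0.05*2.11 = 0.0452
  y_3 = -0.7813 - 0.05*-7.8128 = -0.3906
Step 4: grad_x = 2*7*0.0452 = 0.633, grad_y = 2*5*-0.3906 = -3.9064
  x_4 = 0.0452 - 0.05*0.633 = 0.0136
  y_4 = -0.3906 - 0.05*-3.9064 = -0.1953
f(0.0136, -0.1953) = 7*0.0136^2 + 5*(-0.1953)^2 = 0.192


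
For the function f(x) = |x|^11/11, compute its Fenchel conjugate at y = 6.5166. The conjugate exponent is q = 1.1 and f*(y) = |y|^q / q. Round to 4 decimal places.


The conjugate exponent q satisfies 1/p + 1/q = 1.
p = 11, so q = 11/(11 - 1) = 1.1
|y|^q = 6.5166^1.1 = 7.86
f*(6.5166) = 7.86 / 1.1 = 7.1455


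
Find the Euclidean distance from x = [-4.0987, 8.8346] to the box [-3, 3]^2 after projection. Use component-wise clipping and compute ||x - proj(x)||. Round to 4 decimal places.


Project each component onto [-3, 3].
clip(-4.0987) = -3.0, clip(8.8346) = 3.0
Projection = [-3.0, 3.0]
Squared diffs: [1.2071, 34.0426]
Distance = sqrt(35.2497) = 5.9371


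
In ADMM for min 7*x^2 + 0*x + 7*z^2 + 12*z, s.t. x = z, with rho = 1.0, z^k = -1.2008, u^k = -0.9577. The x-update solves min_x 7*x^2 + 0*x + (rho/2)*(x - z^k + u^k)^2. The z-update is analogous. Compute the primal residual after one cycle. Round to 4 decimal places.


ADMM iteration with rho = 1.0, z^k = -1.2008, u^k = -0.9577
Step 1: x-update.
Minimize 7*x^2 + 0*x + (1.0/2)*(x + 1.2008 - 0.9577)^2
FOC: (2*7 + 1.0)*x = 0 + 1.0*(-1.2008 + 0.9577)
x^{k+1} = -0.0162
Step 2: z-update.
Minimize 7*z^2 + 12*z + (1.0/2)*(-0.0162 - z - 0.9577)^2
FOC: (2*7 + 1.0)*z = -12 + 1.0*(-0.0162 - 0.9577)
z^{k+1} = -0.8649
Step 3: u-update.
u^{k+1} = -0.9577 - 0.0162 + 0.8649 = -0.109
Step 4: Primal residual = |-0.0162 + 0.8649| = 0.8487


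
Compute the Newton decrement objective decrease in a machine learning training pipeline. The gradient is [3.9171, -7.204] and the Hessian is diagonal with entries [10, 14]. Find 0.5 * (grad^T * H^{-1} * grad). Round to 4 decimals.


Step 1: H is diagonal, so H^(-1) * g = [0.3917, -0.5146].
Step 2: g^T H^(-1) g = sum_i g_i^2 / H_ii
  = (3.9171)^2/10 + (-7.204)^2/14
  = 1.5344 + 3.707 = 5.2413
Step 3: Objective decrease = 0.5 * g^T H^(-1) g = 2.6207


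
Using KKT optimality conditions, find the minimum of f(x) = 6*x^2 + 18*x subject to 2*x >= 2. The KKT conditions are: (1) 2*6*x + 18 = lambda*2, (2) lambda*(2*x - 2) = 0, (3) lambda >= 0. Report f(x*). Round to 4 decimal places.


Step 1: Try lambda = 0 (constraint inactive).
x_unc = -18/(2*6) = -1.5
Check: 2*-1.5 = -3.0 < 2 -- violated!
Step 2: Constraint must be active: 2*x = 2
x* = 2/2 = 1.0
lambda = (2*6*1.0 + 18)/2 = 15.0
Step 3: Compute optimal value.
f(x*) = 6*1.0^2 + 18*1.0 = 24.0


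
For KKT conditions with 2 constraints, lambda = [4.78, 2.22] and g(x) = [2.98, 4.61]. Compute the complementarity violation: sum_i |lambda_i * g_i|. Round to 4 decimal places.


KKT complementary slackness check:
lambda_1 * g_1 = 4.78 * 2.98 = 14.2444
lambda_2 * g_2 = 2.22 * 4.61 = 10.2342
Total violation = 14.2444 + 10.2342 = 24.4786


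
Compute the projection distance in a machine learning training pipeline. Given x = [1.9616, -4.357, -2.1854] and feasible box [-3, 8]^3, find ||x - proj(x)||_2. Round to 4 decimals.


Project each component onto [-3, 8].
clip(1.9616) = 1.9616, clip(-4.357) = -3.0, clip(-2.1854) = -2.1854
Projection = [1.9616, -3.0, -2.1854]
Squared diffs: [0.0, 1.8414, 0.0]
Distance = sqrt(1.8414) = 1.357


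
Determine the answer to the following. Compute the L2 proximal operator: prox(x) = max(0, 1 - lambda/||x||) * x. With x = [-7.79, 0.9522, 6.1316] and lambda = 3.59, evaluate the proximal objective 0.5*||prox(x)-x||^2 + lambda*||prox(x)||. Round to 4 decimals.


Step 1: Compute ||x||.
||x|| = 9.9593
Step 2: Compute scaling factor.
scale = max(0, 1 - 3.59/9.9593) = 0.6395
Step 3: prox(x) = [-4.982, 0.609, 3.9214]
||prox(x)|| = 6.3693
Step 4: Proximal objective.
0.5*||prox-x||^2 = 6.4441
lambda*||prox|| = 22.8658
Total = 29.3098


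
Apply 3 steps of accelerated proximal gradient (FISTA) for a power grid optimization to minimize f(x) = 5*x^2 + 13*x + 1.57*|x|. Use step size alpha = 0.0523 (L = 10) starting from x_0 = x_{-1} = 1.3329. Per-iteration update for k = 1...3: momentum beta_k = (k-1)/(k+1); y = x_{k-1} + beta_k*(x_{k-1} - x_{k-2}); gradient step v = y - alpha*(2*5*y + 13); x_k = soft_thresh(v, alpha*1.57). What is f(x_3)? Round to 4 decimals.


FISTA on f(x) = 5*x^2 + 13*x + 1.57*|x|
L = 10, alpha = 0.0523
Iteration 1: beta = 0.0, y = 1.3329 + 0.0*(1.3329 - 1.3329) = 1.3329
  grad(y) = 26.329, v = y - alpha*grad = -0.0441
  prox(v) = soft_thresh(-0.0441, 0.0821) = 0.0
Iteration 2: beta = 0.3333, y = 0.0 + 0.3333*(0.0 - 1.3329) = -0.4443
  grad(y) = 8.557, v = y - alpha*grad = -0.8918
  prox(v) = soft_thresh(-0.8918, 0.0821) = -0.8097
Iteration 3: beta = 0.5, y = -0.8097 + 0.5*(-0.8097 - 0.0) = -1.2146
  grad(y) = 0.8542, v = y - alpha*grad = -1.2593
  prox(v) = soft_thresh(-1.2593, 0.0821) = -1.1771
f(x_3) = 5*(-1.1771)^2 + 13*(-1.1771) + 1.57*|-1.1771| = -6.5264


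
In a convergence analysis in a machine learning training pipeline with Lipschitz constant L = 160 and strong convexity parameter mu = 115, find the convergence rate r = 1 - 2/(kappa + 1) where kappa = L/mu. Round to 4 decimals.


Step 1: Compute the condition number.
kappa = L/mu = 160/115 = 1.3913
Step 2: Compute the convergence rate.
r = 1 - 2/(kappa + 1) = 1 - 2*mu/(L + mu) = (L - mu)/(L + mu) = 45/275 = 0.1636


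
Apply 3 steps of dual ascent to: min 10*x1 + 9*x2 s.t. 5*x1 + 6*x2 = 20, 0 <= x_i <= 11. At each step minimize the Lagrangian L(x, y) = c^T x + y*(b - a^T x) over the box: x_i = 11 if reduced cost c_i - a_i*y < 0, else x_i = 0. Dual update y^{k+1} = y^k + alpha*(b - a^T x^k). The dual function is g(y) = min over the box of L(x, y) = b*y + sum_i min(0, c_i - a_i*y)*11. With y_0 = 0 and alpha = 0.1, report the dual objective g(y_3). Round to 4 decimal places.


Dual ascent for LP: min 10*x1 + 9*x2, 5*x1 + 6*x2 = 20, 0 <= x_i <= 11
Step 1: y^k = 0.0, reduced costs: (10.0, 9.0)
  x^k = (0.0, 0.0), subgradient = b - a^T x = 20.0
  y^{k+1} = 0.0 + 0.1*20.0 = 2.0
Step 2: y^k = 2.0, reduced costs: (0.0, -3.0)
  x^k = (0.0, 11.0), subgradient = b - a^T x = -46.0
  y^{k+1} = 2.0 + 0.1*-46.0 = -2.6
Step 3: y^k = -2.6, reduced costs: (23.0, 24.6)
  x^k = (0.0, 0.0), subgradient = b - a^T x = 20.0
  y^{k+1} = -2.6 + 0.1*20.0 = -0.6
Dual objective at y_3 = -0.6: reduced costs (13.0, 12.6), box minimizer x = (0.0, 0.0)
g(y_3) = b*y + (c1 - a1*y)*x1 + (c2 - a2*y)*x2 = 20*(-0.6) + 13.0*0.0 + 12.6*0.0 = -12.0 + 0.0 + 0.0 = -12.0


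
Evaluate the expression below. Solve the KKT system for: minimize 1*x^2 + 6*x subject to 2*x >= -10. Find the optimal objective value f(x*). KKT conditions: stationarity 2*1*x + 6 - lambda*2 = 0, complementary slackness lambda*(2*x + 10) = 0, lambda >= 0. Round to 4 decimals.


Step 1: Try lambda = 0 (constraint inactive).
Stationarity: 2*1*x + 6 = 0
x* = -6/(2*1) = -3.0
Check constraint: 2*-3.0 = -6.0 >= -10 -- satisfied.
Step 2: Compute optimal value.
f(x*) = 1*(-3.0)^2 + 6*(-3.0) = -9.0


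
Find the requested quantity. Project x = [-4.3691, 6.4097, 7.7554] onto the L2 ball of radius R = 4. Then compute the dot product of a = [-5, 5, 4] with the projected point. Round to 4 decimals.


Step 1: Compute ||x|| (intermediates to 6 decimals).
||x|| = sqrt((-4.3691)^2 + 6.4097^2 + 7.7554^2) = 10.969025
Step 2: Project.
Since ||x|| > R, scale = R/||x|| = 4/10.969025 = 0.364663, proj(x) = scale * x
proj(x) = [-1.593249, 2.33738, 2.828107]
Step 3: Dot product.
a^T * proj(x) = -5*(-1.593249) + 5*2.33738 + 4*2.828107 = 30.9656


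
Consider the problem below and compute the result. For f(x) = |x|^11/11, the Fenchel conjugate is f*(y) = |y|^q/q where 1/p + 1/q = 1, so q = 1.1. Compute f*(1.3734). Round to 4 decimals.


The conjugate exponent q satisfies 1/p + 1/q = 1.
p = 11, so q = 11/(11 - 1) = 1.1
|y|^q = 1.3734^1.1 = 1.4177
f*(1.3734) = 1.4177 / 1.1 = 1.2888


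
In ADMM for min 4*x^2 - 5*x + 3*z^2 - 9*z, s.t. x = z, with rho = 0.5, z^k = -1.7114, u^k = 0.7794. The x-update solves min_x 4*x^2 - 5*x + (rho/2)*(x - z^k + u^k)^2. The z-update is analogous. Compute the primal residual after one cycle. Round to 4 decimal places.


ADMM iteration with rho = 0.5, z^k = -1.7114, u^k = 0.7794
Step 1: x-update.
Minimize 4*x^2 - 5*x + (0.5/2)*(x + 1.7114 + 0.7794)^2
FOC: (2*4 + 0.5)*x = 5 + 0.5*(-1.7114 - 0.7794)
x^{k+1} = 0.4417
Step 2: z-update.
Minimize 3*z^2 - 9*z + (0.5/2)*(0.4417 - z + 0.7794)^2
FOC: (2*3 + 0.5)*z = 9 + 0.5*(0.4417 + 0.7794)
z^{k+1} = 1.4785
Step 3: u-update.
u^{k+1} = 0.7794 + 0.4417 - 1.4785 = -0.2574
Step 4: Primal residual = |0.4417 - 1.4785| = 1.0368


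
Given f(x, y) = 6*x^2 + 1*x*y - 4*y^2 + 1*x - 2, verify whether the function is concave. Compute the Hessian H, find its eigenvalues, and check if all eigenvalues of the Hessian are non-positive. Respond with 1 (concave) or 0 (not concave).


The Hessian of f(x,y) = 6*x^2 + 1*x*y - 4*y^2 + 1*x - 2 is:
H = [[12, 1], [1, -8]]
Trace = 12 - 8 = 4
Determinant = 12*-8 - (1)^2 = -97
Discriminant = (4)^2 - 4*-97 = 404.0
Eigenvalues: lambda_1 = -8.0499, lambda_2 = 12.0499
The function is not concave.

0


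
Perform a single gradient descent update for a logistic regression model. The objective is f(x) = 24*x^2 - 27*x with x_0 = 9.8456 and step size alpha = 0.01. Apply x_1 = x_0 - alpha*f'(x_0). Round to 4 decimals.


We compute the gradient at x_0 and apply the update.
f'(x) = 48*x - 27
f'(9.8456) = 48*9.8456 - 27 = 445.5888
x_1 = 9.8456 - 0.01*445.5888 = 5.3897


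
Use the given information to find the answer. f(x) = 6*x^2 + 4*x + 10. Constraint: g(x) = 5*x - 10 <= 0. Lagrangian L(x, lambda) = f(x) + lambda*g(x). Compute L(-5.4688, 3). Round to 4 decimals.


Step 1: Evaluate f(x).
f(-5.4688) = 6*(-5.4688)^2 + 4*(-5.4688) + 10 = 167.5714
Step 2: Evaluate g(x).
g(-5.4688) = 5*-5.4688 - 10 = -37.344
Step 3: Compute Lagrangian.
L = 167.5714 + 3*-37.344 = 55.5394


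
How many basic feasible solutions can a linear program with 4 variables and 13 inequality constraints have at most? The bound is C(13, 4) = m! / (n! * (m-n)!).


Each vertex corresponds to some choice of n active constraints out of m, so the number of vertices is at most C(m, n) = m! / (n!(m-n)!).
m = 13, n = 4
Numerator: 13 * 12 * 11 * 10
Denominator: 4! = 24
C(13, 4) = 715


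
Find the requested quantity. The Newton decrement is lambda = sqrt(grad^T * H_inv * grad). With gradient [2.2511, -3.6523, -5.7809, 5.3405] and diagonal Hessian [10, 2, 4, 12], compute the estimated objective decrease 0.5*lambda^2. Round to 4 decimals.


Step 1: H is diagonal, so H^(-1) * g = [0.2251, -1.8262, -1.4452, 0.445].
Step 2: g^T H^(-1) g = sum_i g_i^2 / H_ii
  = (2.2511)^2/10 + (-3.6523)^2/2 + (-5.7809)^2/4 + (5.3405)^2/12
  = 0.5067 + 6.6696 + 8.3547 + 2.3767 = 17.9078
Step 3: Objective decrease = 0.5 * g^T H^(-1) g = 8.9539


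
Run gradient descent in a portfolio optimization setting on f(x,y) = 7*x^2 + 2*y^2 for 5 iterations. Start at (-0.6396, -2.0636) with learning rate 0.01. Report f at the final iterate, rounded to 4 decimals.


Gradient descent on f(x,y) = 7*x^2 + 2*y^2.
Starting point: (-0.6396, -2.0636), alpha = 0.01
Step 1: grad_x = 2*7*-0.6396 = -8.9544, grad_y = 2*2*-2.0636 = -8.2544
  x_1 = -0.6396 - 0.01*-8.9544 = -0.5501
  y_1 = -2.0636 - 0.01*-8.2544 = -1.9811
Step 2: grad_x = 2*7*-0.5501 = -7.7008, grad_y = 2*2*-1.9811 = -7.9242
  x_2 = -0.5501 - 0.01*-7.7008 = -0.473
  y_2 = -1.9811 - 0.01*-7.9242 = -1.9018
Step 3: grad_x = 2*7*-0.473 = -6.6227, grad_y = 2*2*-1.9018 = -7.6073
  x_3 = -0.473 - 0.01*-6.6227 = -0.4068
  y_3 = -1.9018 - 0.01*-7.6073 = -1.8257
Step 4: grad_x = 2*7*-0.4068 = -5.6955, grad_y = 2*2*-1.8257 = -7.303
  x_4 = -0.4068 - 0.01*-5.6955 = -0.3499
  y_4 = -1.8257 - 0.01*-7.303 = -1.7527
Step 5: grad_x = 2*7*-0.3499 = -4.8981, grad_y = 2*2*-1.7527 = -7.0108
  x_5 = -0.3499 - 0.01*-4.8981 = -0.3009
  y_5 = -1.7527 - 0.01*-7.0108 = -1.6826
f(-0.3009, -1.6826) = 7*(-0.3009)^2 + 2*(-1.6826)^2 = 6.296


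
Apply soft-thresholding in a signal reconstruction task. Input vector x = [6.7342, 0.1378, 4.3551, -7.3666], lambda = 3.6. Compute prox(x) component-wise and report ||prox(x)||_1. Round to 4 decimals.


Soft-thresholding with lambda = 3.6:
prox(6.7342) = sign(6.7342)*max(|6.7342| - 3.6, 0) = 3.1342
prox(0.1378) = sign(0.1378)*max(|0.1378| - 3.6, 0) = 0.0
prox(4.3551) = sign(4.3551)*max(|4.3551| - 3.6, 0) = 0.7551
prox(-7.3666) = sign(-7.3666)*max(|-7.3666| - 3.6, 0) = -3.7666
prox(x) = [3.1342, 0.0, 0.7551, -3.7666]
||prox(x)||_1 = 3.1342 + 0.0 + 0.7551 + 3.7666 = 7.6559


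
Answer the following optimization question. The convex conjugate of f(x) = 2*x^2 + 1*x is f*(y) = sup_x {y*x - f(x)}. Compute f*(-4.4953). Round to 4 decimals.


f*(y) = sup_x {y*x - a*x^2 - b*x} = sup_x {(y-b)*x - a*x^2}
FOC: (y - b) - 2a*x = 0 => x* = (y - b)/(2a)
x* = (-4.4953 - 1)/(2*2) = -1.3738
f*(-4.4953) = (y-b)^2/(4a) = (-4.4953 - 1)^2/(4*2)
= 30.1983/8 = 3.7748


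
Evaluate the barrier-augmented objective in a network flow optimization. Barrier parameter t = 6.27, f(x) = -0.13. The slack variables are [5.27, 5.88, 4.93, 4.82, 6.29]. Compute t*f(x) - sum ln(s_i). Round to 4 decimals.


Step 1: Compute log-barrier.
ln values: [1.662, 1.7716, 1.5953, 1.5728, 1.839]
phi = -(1.662 + 1.7716 + 1.5953 + 1.5728 + 1.839) = -8.4407
Step 2: Compute augmented objective.
t*f(x) = 6.27*-0.13 = -0.8151
Total = -0.8151 - 8.4407 = -9.2558


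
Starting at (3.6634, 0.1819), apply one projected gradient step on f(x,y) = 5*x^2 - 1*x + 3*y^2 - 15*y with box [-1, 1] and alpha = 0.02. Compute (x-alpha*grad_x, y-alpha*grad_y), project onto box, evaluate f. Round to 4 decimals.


Step 1: Compute gradient at (3.6634, 0.1819).
grad_x = 2*5*3.6634 - 1 = 35.634
grad_y = 2*3*0.1819 - 15 = -13.9086
Step 2: Gradient step.
x_raw = 3.6634 - 0.02*35.634 = 2.9507
y_raw = 0.1819 - 0.02*-13.9086 = 0.4601
Step 3: Project onto [-1, 1].
x_proj = clip(2.9507) = 1.0
y_proj = clip(0.4601) = 0.4601
Step 4: Evaluate f.
f(1.0, 0.4601) = -2.2661


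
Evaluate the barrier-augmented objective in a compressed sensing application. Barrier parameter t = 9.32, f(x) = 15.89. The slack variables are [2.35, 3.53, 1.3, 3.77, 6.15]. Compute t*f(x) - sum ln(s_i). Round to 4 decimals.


Step 1: Compute log-barrier.
ln values: [0.8544, 1.2613, 0.2624, 1.3271, 1.8165]
phi = -(0.8544 + 1.2613 + 0.2624 + 1.3271 + 1.8165) = -5.5216
Step 2: Compute augmented objective.
t*f(x) = 9.32*15.89 = 148.0948
Total = 148.0948 - 5.5216 = 142.5732


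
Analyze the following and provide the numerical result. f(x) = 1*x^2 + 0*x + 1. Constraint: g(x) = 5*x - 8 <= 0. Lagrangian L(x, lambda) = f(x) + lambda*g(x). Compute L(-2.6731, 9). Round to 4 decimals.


Step 1: Evaluate f(x).
f(-2.6731) = 1*(-2.6731)^2 + 0*(-2.6731) + 1 = 8.1455
Step 2: Evaluate g(x).
g(-2.6731) = 5*-2.6731 - 8 = -21.3655
Step 3: Compute Lagrangian.
L = 8.1455 + 9*-21.3655 = -184.144


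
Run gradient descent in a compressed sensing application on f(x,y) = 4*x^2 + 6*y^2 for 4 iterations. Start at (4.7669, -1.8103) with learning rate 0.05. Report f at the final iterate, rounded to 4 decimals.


Gradient descent on f(x,y) = 4*x^2 + 6*y^2.
Starting point: (4.7669, -1.8103), alpha = 0.05
Step 1: grad_x = 2*4*4.7669 = 38.1352, grad_y = 2*6*-1.8103 = -21.7236
  x_1 = 4.7669 - 0.05*38.1352 = 2.8601
  y_1 = -1.8103 - 0.05*-21.7236 = -0.7241
Step 2: grad_x = 2*4*2.8601 = 22.8811, grad_y = 2*6*-0.7241 = -8.6894
  x_2 = 2.8601 - 0.05*22.8811 = 1.7161
  y_2 = -0.7241 - 0.05*-8.6894 = -0.2896
Step 3: grad_x = 2*4*1.7161 = 13.7287, grad_y = 2*6*-0.2896 = -3.4758
  x_3 = 1.7161 - 0.05*13.7287 = 1.0297
  y_3 = -0.2896 - 0.05*-3.4758 = -0.1159
Step 4: grad_x = 2*4*1.0297 = 8.2372, grad_y = 2*6*-0.1159 = -1.3903
  x_4 = 1.0297 - 0.05*8.2372 = 0.6178
  y_4 = -0.1159 - 0.05*-1.3903 = -0.0463
f(0.6178, -0.0463) = 4*0.6178^2 + 6*(-0.0463)^2 = 1.5395
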